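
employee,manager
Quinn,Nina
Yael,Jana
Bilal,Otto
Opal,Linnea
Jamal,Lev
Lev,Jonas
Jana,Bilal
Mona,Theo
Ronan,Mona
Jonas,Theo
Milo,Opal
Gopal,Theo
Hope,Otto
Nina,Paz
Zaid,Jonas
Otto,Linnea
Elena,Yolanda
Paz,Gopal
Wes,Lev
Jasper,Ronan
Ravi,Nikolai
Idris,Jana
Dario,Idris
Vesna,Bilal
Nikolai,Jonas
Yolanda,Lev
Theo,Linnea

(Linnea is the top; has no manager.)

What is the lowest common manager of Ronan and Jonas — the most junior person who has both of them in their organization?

Theo

Ronan's chain of managers is Mona, Theo, Linnea. Jonas's chain of managers is Theo, Linnea. The first manager that appears in both chains is Theo.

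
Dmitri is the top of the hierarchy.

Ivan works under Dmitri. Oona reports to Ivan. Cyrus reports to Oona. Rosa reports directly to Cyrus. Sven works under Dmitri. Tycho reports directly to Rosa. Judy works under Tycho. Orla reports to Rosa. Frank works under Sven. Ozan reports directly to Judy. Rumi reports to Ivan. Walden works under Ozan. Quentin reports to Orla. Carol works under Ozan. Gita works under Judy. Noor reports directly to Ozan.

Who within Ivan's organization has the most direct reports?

Ozan

Direct-report counts within Ivan's organization: Ivan has 2; Oona has 1; Cyrus has 1; Rosa has 2; Orla has 1; Tycho has 1; Judy has 2; Ozan has 3. The largest is 3, held by Ozan.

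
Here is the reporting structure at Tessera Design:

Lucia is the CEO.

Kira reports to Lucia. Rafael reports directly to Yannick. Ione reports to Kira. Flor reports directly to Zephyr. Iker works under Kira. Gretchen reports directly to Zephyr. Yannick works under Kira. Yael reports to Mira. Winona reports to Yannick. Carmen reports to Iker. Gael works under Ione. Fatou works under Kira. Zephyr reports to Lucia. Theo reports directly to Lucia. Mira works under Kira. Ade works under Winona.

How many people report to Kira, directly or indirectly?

11

Kira directly manages Fatou, Mira, Yannick, Ione, Iker. Fatou has no reports. Under Mira: Yael (1). Under Yannick: Rafael, Winona, Ade (3). Under Ione: Gael (1). Under Iker: Carmen (1). So Kira's organization is 5 direct reports plus everyone under them: 1 + 2 + 4 + 2 + 2 = 11.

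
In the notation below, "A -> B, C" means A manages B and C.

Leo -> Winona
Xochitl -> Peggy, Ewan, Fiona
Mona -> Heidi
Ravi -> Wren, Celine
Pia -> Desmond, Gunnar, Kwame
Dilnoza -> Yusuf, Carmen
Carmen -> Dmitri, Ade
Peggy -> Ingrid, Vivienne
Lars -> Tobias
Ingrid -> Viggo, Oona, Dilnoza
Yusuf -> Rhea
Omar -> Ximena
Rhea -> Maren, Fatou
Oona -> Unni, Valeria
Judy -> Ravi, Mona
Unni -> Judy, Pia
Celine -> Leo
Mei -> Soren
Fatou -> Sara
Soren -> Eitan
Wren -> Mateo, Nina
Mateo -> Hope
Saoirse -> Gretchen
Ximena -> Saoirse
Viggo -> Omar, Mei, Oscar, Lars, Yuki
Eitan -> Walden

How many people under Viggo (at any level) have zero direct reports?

The people in Viggo's organization with no one reporting to them are Yuki, Tobias, Oscar, Walden, Gretchen. That is 5.

5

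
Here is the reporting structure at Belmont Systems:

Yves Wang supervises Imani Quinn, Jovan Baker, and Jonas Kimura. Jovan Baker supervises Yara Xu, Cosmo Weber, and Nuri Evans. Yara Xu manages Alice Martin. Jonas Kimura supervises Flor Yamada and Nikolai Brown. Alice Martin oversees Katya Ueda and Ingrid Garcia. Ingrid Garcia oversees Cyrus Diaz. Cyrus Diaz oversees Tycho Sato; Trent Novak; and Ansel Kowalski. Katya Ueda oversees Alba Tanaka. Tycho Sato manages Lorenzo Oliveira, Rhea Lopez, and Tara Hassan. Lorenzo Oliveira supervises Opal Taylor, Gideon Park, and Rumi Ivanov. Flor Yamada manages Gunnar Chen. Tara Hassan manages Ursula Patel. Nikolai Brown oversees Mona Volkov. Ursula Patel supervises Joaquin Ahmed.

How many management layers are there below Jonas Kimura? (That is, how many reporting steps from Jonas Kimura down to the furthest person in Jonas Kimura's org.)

2

The longest chain under Jonas Kimura runs Jonas Kimura → Nikolai Brown → Mona Volkov, which is 2 levels below Jonas Kimura.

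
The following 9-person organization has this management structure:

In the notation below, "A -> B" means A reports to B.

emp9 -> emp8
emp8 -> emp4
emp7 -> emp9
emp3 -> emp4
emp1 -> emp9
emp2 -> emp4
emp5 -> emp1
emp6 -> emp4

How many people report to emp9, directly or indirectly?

3

emp9 directly manages emp1, emp7. Under emp1: emp5 (1). emp7 has no reports. So emp9's organization is 2 direct reports plus everyone under them: 2 + 1 = 3.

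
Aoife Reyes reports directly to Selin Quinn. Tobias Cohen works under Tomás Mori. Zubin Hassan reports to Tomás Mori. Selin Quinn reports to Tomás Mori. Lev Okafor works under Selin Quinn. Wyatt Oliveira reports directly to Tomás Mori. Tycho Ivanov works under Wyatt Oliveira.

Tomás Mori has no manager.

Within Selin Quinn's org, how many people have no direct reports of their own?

2

The people in Selin Quinn's organization with no one reporting to them are Lev Okafor, Aoife Reyes. That is 2.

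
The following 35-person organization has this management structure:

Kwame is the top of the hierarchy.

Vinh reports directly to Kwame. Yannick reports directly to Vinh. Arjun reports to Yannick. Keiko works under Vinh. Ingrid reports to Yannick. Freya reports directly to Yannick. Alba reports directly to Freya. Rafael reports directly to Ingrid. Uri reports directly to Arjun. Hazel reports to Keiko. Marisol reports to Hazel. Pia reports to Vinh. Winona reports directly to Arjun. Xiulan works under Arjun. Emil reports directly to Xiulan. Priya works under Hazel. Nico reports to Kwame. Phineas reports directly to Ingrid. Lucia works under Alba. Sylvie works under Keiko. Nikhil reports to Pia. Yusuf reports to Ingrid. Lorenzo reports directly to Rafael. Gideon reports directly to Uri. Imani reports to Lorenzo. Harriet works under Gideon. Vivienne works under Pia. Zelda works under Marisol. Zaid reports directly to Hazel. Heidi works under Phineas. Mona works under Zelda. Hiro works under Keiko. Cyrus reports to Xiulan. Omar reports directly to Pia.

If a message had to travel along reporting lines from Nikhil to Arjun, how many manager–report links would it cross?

Nikhil is 2 levels below Vinh, and Arjun is 2 levels below Vinh (their lowest common manager). The shortest path runs up from Nikhil to Vinh and back down to Arjun: 2 + 2 = 4 links.

4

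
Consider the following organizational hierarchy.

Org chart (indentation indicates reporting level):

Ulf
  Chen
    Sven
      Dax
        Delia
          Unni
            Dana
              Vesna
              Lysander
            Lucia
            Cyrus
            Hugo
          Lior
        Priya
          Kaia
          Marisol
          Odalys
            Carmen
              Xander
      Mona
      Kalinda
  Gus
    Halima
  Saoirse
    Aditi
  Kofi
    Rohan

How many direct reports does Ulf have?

Ulf directly manages Chen, Gus, Saoirse, Kofi. That is 4 direct reports.

4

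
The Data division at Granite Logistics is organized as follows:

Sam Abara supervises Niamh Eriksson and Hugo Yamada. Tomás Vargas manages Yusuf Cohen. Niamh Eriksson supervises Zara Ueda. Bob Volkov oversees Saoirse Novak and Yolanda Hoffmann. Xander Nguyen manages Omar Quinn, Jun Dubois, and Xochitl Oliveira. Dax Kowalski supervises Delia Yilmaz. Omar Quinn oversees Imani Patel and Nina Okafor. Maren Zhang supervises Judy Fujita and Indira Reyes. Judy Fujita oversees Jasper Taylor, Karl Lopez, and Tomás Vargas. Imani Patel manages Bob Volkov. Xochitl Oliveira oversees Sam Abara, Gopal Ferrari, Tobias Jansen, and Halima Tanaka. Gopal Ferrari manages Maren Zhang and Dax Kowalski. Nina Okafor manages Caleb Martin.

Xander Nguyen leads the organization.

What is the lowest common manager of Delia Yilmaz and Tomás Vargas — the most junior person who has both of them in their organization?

Delia Yilmaz's chain of managers is Dax Kowalski, Gopal Ferrari, Xochitl Oliveira, Xander Nguyen. Tomás Vargas's chain of managers is Judy Fujita, Maren Zhang, Gopal Ferrari, Xochitl Oliveira, Xander Nguyen. The first manager that appears in both chains is Gopal Ferrari.

Gopal Ferrari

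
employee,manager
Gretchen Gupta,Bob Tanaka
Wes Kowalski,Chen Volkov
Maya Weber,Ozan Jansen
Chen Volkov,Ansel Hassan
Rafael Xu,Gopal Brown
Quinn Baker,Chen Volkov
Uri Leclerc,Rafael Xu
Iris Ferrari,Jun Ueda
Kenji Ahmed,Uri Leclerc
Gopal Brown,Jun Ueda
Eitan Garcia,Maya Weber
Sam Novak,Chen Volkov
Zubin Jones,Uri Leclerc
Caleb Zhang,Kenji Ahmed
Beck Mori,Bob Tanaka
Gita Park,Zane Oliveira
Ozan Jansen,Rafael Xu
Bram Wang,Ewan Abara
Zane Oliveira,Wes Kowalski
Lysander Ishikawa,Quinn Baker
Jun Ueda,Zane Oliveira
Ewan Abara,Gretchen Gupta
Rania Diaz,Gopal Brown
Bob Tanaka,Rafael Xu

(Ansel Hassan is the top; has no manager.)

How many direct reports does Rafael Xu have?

3

Rafael Xu directly manages Bob Tanaka, Uri Leclerc, Ozan Jansen. That is 3 direct reports.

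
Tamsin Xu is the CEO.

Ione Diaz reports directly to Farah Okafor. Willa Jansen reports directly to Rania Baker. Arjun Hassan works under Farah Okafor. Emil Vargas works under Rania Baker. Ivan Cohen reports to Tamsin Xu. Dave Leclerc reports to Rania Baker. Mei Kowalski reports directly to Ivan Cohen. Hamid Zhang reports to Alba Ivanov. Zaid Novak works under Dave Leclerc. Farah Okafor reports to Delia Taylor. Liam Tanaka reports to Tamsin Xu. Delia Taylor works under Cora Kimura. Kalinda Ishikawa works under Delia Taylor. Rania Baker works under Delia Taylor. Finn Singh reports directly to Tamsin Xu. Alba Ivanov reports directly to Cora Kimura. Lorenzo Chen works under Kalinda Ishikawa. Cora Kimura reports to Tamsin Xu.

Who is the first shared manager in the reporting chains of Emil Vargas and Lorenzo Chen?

Emil Vargas's chain of managers is Rania Baker, Delia Taylor, Cora Kimura, Tamsin Xu. Lorenzo Chen's chain of managers is Kalinda Ishikawa, Delia Taylor, Cora Kimura, Tamsin Xu. The first manager that appears in both chains is Delia Taylor.

Delia Taylor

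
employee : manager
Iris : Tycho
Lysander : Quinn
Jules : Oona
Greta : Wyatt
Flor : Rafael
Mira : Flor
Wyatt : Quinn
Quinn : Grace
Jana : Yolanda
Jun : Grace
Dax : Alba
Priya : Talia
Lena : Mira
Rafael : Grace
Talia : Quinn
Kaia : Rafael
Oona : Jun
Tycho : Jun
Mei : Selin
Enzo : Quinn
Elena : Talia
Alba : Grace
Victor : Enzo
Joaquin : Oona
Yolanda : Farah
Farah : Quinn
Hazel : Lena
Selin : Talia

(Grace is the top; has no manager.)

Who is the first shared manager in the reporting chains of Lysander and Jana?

Lysander's chain of managers is Quinn, Grace. Jana's chain of managers is Yolanda, Farah, Quinn, Grace. The first manager that appears in both chains is Quinn.

Quinn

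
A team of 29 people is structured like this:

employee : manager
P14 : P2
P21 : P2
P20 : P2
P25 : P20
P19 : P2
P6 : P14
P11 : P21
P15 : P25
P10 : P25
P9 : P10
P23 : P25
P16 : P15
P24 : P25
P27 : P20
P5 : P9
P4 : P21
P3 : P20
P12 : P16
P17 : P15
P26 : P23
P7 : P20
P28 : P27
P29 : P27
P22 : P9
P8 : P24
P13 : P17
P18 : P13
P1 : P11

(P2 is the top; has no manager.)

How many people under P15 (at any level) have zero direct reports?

2

The people in P15's organization with no one reporting to them are P18, P12. That is 2.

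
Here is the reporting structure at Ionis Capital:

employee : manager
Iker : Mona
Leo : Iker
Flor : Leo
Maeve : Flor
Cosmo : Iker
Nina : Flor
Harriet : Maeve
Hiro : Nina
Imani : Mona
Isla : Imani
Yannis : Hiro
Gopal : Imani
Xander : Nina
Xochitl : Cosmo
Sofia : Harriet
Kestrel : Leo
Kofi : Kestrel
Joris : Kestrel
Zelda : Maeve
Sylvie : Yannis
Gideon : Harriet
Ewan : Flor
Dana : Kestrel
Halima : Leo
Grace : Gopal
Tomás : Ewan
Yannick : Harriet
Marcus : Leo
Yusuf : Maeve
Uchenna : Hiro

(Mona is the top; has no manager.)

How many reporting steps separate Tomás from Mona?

5

Chain from Tomás up to Mona: Tomás → Ewan → Flor → Leo → Iker → Mona. That is 5 steps up, so Tomás is 5 levels below Mona.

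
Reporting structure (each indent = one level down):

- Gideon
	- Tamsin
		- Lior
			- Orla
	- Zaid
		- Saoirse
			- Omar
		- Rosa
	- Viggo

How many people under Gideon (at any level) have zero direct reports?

4

The people in Gideon's organization with no one reporting to them are Viggo, Rosa, Omar, Orla. That is 4.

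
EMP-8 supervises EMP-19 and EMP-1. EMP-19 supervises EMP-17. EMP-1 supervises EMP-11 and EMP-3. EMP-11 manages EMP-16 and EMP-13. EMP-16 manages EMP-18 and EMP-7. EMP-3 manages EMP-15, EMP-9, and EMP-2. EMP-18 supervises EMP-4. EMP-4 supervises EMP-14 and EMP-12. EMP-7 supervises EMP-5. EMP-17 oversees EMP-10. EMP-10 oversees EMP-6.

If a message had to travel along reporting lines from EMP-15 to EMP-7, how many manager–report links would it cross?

5

EMP-15 is 2 levels below EMP-1, and EMP-7 is 3 levels below EMP-1 (their lowest common manager). The shortest path runs up from EMP-15 to EMP-1 and back down to EMP-7: 2 + 3 = 5 links.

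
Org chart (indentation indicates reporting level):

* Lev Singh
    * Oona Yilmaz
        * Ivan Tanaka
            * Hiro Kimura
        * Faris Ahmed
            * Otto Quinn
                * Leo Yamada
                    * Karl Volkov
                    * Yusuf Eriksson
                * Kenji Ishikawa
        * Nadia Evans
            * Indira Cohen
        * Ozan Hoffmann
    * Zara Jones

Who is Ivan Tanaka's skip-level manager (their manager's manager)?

Lev Singh

Ivan Tanaka reports to Oona Yilmaz, and Oona Yilmaz reports to Lev Singh. So Ivan Tanaka's skip-level manager is Lev Singh.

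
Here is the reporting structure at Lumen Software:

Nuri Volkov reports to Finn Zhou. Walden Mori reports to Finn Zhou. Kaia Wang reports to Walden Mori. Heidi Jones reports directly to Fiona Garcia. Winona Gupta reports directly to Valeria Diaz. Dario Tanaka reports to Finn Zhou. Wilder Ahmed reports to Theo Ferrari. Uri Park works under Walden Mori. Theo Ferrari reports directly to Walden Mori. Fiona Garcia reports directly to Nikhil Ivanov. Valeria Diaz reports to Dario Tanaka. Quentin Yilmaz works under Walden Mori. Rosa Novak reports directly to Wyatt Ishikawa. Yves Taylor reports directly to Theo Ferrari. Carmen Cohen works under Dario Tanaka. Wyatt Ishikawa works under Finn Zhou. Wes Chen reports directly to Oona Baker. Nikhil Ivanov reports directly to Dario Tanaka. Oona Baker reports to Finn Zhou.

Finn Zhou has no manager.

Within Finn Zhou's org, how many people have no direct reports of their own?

The people in Finn Zhou's organization with no one reporting to them are Nuri Volkov, Wes Chen, Rosa Novak, Kaia Wang, Uri Park, Wilder Ahmed, Yves Taylor, Quentin Yilmaz, Heidi Jones, Carmen Cohen, Winona Gupta. That is 11.

11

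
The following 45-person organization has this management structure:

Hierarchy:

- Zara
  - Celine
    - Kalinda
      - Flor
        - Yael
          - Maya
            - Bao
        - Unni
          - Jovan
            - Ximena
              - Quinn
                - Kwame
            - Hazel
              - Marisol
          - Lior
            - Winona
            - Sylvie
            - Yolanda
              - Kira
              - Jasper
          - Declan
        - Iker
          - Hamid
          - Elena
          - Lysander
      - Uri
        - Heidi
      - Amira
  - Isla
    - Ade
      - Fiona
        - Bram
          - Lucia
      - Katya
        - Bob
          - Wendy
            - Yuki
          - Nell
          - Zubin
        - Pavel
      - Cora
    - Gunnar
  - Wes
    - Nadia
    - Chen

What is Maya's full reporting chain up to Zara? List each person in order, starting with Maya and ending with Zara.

Maya -> Yael -> Flor -> Kalinda -> Celine -> Zara

Maya reports to Yael. Yael reports to Flor. Flor reports to Kalinda. Kalinda reports to Celine. Celine reports to Zara. Zara is at the top.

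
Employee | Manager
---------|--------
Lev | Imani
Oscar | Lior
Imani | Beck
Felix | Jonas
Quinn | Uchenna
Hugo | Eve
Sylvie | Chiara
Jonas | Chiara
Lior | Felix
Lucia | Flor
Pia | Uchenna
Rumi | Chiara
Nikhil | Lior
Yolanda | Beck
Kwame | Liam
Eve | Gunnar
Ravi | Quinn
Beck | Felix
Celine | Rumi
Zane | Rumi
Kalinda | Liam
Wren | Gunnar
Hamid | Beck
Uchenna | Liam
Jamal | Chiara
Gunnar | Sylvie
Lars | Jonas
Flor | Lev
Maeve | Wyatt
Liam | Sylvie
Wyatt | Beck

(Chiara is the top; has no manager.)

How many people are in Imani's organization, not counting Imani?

3

Imani directly manages Lev. Under Lev: Flor, Lucia (2). That's 3 in total.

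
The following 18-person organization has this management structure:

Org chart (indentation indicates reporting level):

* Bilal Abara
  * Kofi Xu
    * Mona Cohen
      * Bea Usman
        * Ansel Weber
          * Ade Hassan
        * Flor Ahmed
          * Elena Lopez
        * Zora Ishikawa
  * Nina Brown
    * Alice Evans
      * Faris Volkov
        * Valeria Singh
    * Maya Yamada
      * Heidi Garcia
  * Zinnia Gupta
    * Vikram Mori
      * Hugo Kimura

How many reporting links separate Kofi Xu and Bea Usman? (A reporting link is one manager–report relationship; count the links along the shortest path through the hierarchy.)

Bea Usman is in Kofi Xu's organization: the chain from Bea Usman up to Kofi Xu is Bea Usman → Mona Cohen → Kofi Xu, which is 2 links.

2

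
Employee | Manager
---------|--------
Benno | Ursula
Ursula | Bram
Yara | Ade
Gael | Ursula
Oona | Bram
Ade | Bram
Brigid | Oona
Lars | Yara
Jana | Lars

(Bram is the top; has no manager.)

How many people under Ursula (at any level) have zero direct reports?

The people in Ursula's organization with no one reporting to them are Benno, Gael. That is 2.

2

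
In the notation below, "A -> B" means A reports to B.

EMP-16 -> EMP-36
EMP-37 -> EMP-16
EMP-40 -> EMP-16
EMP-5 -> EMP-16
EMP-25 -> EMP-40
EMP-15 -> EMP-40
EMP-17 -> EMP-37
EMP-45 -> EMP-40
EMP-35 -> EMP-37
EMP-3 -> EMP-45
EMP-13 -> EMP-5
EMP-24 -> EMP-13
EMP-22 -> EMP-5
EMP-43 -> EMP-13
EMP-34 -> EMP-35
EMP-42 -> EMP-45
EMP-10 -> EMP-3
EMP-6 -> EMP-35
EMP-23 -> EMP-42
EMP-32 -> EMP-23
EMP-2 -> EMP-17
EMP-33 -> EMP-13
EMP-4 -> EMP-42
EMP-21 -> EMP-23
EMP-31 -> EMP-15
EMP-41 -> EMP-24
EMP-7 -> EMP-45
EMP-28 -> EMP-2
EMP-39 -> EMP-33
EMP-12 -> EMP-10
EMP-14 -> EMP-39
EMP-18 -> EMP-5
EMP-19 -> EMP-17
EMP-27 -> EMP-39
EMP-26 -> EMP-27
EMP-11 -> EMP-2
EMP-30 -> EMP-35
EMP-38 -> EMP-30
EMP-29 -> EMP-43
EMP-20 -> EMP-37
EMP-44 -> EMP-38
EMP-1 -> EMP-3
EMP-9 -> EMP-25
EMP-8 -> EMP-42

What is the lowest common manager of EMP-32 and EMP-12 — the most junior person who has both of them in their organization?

EMP-32's chain of managers is EMP-23, EMP-42, EMP-45, EMP-40, EMP-16, EMP-36. EMP-12's chain of managers is EMP-10, EMP-3, EMP-45, EMP-40, EMP-16, EMP-36. The first manager that appears in both chains is EMP-45.

EMP-45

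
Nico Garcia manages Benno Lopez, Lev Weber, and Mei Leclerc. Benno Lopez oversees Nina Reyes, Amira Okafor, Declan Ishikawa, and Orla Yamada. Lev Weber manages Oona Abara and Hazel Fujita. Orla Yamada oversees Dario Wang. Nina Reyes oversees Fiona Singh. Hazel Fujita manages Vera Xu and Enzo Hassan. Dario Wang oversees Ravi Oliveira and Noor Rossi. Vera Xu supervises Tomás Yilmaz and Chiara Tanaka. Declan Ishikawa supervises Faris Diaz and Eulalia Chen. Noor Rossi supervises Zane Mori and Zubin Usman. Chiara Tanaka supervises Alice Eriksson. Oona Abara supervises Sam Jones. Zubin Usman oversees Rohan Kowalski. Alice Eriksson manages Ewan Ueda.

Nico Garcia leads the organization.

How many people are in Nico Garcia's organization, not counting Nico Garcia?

Nico Garcia directly manages Benno Lopez, Lev Weber, Mei Leclerc. Under Benno Lopez: Amira Okafor, Declan Ishikawa, Eulalia Chen, Faris Diaz, Nina Reyes, Fiona Singh, Orla Yamada, Dario Wang, Ravi Oliveira, Noor Rossi, Zubin Usman, Rohan Kowalski, Zane Mori (13). Under Lev Weber: Oona Abara, Sam Jones, Hazel Fujita, Enzo Hassan, Vera Xu, Chiara Tanaka, Alice Eriksson, Ewan Ueda, Tomás Yilmaz (9). Mei Leclerc has no reports. So Nico Garcia's organization is 3 direct reports plus everyone under them: 14 + 10 + 1 = 25.

25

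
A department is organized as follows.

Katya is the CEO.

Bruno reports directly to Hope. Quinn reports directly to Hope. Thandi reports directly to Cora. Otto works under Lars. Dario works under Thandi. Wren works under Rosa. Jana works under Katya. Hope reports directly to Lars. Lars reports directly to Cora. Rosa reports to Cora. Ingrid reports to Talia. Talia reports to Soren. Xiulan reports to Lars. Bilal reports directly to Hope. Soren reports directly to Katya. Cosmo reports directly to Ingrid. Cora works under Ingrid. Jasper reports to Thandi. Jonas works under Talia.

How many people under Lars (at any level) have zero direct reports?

The people in Lars's organization with no one reporting to them are Xiulan, Otto, Bilal, Bruno, Quinn. That is 5.

5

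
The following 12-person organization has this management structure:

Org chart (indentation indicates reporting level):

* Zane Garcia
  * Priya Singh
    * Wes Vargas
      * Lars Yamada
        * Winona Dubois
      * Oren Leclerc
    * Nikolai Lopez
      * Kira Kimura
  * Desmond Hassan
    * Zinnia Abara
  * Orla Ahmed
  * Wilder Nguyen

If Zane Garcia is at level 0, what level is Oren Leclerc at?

Chain from Oren Leclerc up to Zane Garcia: Oren Leclerc → Wes Vargas → Priya Singh → Zane Garcia. That is 3 steps up, so Oren Leclerc is 3 levels below Zane Garcia.

3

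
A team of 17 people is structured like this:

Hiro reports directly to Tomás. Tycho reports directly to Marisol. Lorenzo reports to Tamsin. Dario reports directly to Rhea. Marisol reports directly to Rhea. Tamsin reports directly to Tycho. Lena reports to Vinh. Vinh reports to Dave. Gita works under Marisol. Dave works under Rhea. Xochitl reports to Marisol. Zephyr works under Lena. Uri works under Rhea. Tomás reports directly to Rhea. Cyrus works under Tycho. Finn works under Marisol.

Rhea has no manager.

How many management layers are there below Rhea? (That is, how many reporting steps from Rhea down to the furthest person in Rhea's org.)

4

The longest chain under Rhea runs Rhea → Marisol → Tycho → Tamsin → Lorenzo, which is 4 levels below Rhea.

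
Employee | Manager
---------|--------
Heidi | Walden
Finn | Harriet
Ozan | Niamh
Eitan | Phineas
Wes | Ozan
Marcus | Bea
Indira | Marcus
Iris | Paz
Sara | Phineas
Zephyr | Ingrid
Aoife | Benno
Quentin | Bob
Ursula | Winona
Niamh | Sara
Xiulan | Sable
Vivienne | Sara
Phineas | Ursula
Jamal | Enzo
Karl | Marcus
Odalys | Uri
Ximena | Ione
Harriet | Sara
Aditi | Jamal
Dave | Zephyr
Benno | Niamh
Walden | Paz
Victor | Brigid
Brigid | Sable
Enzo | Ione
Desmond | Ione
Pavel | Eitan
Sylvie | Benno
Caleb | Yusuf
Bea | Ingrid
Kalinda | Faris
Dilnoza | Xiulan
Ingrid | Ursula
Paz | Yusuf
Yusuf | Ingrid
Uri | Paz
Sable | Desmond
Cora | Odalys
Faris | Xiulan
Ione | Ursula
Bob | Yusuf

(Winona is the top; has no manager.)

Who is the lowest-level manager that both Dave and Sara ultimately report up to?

Dave's chain of managers is Zephyr, Ingrid, Ursula, Winona. Sara's chain of managers is Phineas, Ursula, Winona. The first manager that appears in both chains is Ursula.

Ursula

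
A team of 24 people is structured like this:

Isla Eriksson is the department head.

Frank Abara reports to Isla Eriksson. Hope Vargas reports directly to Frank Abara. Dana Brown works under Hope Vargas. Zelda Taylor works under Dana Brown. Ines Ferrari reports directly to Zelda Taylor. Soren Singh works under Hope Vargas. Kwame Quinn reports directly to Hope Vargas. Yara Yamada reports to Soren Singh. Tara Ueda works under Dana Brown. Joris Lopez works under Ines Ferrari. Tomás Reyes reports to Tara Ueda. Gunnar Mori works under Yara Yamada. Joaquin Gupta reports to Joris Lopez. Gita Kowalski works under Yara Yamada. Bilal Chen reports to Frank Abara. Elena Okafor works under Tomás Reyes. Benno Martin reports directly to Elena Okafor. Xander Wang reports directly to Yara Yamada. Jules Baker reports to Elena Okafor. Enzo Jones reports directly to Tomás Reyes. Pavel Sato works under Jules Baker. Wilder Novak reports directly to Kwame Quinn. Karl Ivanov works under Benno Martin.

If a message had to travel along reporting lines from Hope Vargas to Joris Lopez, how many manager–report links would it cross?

Joris Lopez is in Hope Vargas's organization: the chain from Joris Lopez up to Hope Vargas is Joris Lopez → Ines Ferrari → Zelda Taylor → Dana Brown → Hope Vargas, which is 4 links.

4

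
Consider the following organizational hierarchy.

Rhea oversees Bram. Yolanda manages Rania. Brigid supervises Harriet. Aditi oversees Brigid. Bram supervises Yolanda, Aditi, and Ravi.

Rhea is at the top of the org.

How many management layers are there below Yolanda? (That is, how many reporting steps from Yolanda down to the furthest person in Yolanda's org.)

1

The longest chain under Yolanda runs Yolanda → Rania, which is 1 level below Yolanda.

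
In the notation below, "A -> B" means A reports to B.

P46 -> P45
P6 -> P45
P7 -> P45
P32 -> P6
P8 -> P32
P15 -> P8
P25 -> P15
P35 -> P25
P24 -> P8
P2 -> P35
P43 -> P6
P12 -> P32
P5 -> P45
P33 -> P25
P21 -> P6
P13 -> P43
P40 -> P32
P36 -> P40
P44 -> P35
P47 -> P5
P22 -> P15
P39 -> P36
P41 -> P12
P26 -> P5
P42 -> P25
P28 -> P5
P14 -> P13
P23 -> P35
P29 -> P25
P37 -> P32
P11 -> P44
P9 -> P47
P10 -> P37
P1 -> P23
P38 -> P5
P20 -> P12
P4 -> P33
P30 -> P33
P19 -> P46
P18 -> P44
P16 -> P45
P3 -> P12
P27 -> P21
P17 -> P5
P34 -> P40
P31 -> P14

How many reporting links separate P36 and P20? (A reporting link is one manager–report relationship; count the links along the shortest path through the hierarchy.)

P36 is 2 levels below P32, and P20 is 2 levels below P32 (their lowest common manager). The shortest path runs up from P36 to P32 and back down to P20: 2 + 2 = 4 links.

4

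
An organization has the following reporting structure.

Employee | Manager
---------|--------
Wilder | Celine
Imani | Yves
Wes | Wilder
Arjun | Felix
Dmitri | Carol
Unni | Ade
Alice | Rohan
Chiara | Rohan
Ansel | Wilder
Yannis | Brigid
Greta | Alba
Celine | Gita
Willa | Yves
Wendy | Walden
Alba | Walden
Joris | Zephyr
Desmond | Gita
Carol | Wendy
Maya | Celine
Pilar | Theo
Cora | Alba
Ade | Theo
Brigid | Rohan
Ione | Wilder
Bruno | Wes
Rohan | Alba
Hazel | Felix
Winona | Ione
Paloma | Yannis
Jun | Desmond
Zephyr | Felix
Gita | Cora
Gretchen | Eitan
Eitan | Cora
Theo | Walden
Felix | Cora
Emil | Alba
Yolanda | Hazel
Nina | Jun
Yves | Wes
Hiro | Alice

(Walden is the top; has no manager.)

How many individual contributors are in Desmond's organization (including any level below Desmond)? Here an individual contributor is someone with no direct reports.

1

The only person in Desmond's organization with no one reporting to them is Nina. That is 1.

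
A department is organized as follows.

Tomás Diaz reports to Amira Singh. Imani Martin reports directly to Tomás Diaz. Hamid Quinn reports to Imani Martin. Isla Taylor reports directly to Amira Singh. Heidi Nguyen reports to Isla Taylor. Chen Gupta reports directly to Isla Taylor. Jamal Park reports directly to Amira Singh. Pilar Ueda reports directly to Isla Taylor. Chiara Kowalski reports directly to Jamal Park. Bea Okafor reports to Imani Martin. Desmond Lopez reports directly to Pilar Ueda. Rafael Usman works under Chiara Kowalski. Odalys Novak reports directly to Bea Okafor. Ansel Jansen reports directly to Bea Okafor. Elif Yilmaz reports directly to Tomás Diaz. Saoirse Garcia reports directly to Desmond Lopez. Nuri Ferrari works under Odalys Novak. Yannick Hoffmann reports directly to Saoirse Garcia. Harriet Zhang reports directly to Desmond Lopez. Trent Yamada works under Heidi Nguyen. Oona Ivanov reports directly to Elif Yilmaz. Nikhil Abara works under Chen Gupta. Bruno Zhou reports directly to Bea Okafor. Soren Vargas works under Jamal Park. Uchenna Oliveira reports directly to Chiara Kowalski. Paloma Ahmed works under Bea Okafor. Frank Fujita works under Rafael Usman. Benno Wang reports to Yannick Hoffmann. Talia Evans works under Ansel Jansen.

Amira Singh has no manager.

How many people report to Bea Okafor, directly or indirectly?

6

Bea Okafor directly manages Odalys Novak, Ansel Jansen, Bruno Zhou, Paloma Ahmed. Under Odalys Novak: Nuri Ferrari (1). Under Ansel Jansen: Talia Evans (1). Bruno Zhou has no reports. Paloma Ahmed has no reports. So Bea Okafor's organization is 4 direct reports plus everyone under them: 2 + 2 + 1 + 1 = 6.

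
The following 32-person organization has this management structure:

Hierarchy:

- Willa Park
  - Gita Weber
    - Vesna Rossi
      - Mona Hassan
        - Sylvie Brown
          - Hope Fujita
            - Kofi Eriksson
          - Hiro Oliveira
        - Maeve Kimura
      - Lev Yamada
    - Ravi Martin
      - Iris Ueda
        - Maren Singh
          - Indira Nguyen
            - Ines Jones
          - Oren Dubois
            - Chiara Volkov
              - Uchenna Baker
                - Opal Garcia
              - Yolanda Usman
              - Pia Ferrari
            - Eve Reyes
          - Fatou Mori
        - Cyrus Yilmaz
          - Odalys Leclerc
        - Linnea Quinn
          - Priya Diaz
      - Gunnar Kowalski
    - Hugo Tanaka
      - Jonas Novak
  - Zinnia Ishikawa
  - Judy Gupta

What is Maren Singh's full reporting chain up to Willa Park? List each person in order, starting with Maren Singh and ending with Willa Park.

Maren Singh -> Iris Ueda -> Ravi Martin -> Gita Weber -> Willa Park

Maren Singh reports to Iris Ueda. Iris Ueda reports to Ravi Martin. Ravi Martin reports to Gita Weber. Gita Weber reports to Willa Park. Willa Park is at the top.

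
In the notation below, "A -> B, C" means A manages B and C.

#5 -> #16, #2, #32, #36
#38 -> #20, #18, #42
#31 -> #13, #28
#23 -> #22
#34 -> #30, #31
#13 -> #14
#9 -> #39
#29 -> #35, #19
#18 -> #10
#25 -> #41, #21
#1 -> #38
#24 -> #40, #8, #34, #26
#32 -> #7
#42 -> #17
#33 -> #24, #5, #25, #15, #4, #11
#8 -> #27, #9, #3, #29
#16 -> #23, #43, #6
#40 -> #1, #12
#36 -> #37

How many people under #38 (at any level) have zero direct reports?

The people in #38's organization with no one reporting to them are #17, #10, #20. That is 3.

3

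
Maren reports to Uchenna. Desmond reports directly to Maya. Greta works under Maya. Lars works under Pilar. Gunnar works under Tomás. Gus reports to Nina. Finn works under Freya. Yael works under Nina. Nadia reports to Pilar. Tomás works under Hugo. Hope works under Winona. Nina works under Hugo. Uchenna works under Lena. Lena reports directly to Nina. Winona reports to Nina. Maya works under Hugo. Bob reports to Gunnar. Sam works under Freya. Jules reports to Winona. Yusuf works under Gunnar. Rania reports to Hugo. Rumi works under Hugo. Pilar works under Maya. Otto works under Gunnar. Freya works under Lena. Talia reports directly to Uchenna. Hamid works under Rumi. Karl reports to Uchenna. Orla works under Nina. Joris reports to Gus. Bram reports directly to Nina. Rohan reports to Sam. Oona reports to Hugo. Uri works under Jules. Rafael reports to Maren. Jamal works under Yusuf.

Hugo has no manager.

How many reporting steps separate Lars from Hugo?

3

Chain from Lars up to Hugo: Lars → Pilar → Maya → Hugo. That is 3 steps up, so Lars is 3 levels below Hugo.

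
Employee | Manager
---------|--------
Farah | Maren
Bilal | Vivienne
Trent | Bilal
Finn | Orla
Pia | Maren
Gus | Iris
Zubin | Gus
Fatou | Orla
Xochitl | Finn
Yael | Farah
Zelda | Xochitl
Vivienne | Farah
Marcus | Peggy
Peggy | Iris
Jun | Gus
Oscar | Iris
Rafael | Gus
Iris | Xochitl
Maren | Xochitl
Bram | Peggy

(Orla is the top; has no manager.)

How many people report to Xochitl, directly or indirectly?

17

Xochitl directly manages Maren, Zelda, Iris. Under Maren: Pia, Farah, Yael, Vivienne, Bilal, Trent (6). Zelda has no reports. Under Iris: Oscar, Peggy, Marcus, Bram, Gus, Rafael, Zubin, Jun (8). So Xochitl's organization is 3 direct reports plus everyone under them: 7 + 1 + 9 = 17.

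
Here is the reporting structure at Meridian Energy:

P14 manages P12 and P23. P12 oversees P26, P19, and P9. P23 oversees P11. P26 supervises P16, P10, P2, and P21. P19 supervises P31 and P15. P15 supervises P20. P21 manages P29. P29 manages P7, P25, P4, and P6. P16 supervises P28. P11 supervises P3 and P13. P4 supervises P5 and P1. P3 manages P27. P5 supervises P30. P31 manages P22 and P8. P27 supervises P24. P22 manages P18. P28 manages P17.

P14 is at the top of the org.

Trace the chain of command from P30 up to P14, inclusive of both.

P30 reports to P5. P5 reports to P4. P4 reports to P29. P29 reports to P21. P21 reports to P26. P26 reports to P12. P12 reports to P14. P14 is at the top.

P30 -> P5 -> P4 -> P29 -> P21 -> P26 -> P12 -> P14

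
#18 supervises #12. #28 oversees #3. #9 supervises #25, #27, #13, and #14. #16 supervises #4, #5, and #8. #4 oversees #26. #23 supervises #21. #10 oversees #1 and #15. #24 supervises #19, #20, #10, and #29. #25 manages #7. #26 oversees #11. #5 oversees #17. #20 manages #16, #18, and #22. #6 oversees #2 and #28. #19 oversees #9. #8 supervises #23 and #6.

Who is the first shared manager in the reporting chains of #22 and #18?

#20

#22's chain of managers is #20, #24. #18's chain of managers is #20, #24. The first manager that appears in both chains is #20.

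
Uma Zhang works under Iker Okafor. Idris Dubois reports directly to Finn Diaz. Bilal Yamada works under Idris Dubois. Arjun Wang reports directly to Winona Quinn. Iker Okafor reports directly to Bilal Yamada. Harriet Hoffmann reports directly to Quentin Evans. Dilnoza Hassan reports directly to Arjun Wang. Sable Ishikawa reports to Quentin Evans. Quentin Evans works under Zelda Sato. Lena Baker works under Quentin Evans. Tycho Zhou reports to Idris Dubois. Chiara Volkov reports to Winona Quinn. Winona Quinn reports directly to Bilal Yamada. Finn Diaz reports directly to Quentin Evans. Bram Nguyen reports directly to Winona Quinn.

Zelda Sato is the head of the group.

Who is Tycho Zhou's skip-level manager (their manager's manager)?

Finn Diaz

Tycho Zhou reports to Idris Dubois, and Idris Dubois reports to Finn Diaz. So Tycho Zhou's skip-level manager is Finn Diaz.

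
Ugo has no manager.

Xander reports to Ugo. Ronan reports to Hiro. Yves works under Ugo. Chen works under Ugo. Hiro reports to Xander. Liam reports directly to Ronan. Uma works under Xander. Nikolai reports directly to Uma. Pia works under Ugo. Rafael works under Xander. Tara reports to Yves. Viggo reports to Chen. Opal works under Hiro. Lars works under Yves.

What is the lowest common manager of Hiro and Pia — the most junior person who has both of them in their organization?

Hiro's chain of managers is Xander, Ugo. Pia's chain of managers is Ugo. The first manager that appears in both chains is Ugo.

Ugo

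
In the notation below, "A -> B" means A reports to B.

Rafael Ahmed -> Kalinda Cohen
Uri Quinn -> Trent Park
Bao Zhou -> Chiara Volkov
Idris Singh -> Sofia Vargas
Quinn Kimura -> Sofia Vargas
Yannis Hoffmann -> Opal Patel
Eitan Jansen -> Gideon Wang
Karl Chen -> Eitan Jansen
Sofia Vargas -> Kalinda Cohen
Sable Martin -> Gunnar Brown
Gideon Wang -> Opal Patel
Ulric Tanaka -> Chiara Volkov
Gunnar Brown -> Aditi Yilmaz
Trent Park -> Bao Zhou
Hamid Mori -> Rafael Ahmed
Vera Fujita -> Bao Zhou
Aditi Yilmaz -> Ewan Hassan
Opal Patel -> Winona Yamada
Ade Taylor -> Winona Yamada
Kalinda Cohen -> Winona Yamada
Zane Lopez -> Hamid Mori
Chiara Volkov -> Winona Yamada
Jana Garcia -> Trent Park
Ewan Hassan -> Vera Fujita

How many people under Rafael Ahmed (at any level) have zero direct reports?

The only person in Rafael Ahmed's organization with no one reporting to them is Zane Lopez. That is 1.

1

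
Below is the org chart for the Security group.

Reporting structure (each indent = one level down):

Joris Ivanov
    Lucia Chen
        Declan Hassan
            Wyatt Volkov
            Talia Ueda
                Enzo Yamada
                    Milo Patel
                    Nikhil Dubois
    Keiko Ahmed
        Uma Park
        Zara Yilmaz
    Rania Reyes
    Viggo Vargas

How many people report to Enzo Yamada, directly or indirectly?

2

Enzo Yamada directly manages Milo Patel, Nikhil Dubois. Milo Patel has no reports. Nikhil Dubois has no reports. So Enzo Yamada's organization is 2 direct reports plus everyone under them: 1 + 1 = 2.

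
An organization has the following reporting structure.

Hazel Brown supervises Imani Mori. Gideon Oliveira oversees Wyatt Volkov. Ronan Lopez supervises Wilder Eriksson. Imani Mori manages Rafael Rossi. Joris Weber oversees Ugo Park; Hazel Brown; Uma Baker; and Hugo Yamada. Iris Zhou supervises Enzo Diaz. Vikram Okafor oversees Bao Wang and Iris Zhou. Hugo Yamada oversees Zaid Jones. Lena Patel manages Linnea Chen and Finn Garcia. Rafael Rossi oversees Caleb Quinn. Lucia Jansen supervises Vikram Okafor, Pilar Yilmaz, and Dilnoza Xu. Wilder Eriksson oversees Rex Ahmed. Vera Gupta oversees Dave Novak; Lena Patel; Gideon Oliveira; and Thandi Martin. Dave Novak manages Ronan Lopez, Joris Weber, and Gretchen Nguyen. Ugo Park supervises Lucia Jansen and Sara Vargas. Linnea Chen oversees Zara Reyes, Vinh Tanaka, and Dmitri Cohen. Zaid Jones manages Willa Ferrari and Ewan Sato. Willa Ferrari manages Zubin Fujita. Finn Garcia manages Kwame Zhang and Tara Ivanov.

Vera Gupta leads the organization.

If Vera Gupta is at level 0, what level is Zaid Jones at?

4

Chain from Zaid Jones up to Vera Gupta: Zaid Jones → Hugo Yamada → Joris Weber → Dave Novak → Vera Gupta. That is 4 steps up, so Zaid Jones is 4 levels below Vera Gupta.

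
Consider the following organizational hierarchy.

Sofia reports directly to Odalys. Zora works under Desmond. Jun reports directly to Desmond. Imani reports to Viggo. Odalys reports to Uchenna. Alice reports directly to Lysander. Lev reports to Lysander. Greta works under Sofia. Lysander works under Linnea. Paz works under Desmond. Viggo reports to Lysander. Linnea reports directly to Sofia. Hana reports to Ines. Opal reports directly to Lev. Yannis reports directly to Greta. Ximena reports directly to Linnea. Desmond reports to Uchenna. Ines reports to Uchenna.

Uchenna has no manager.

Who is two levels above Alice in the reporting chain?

Alice reports to Lysander, and Lysander reports to Linnea. So Alice's skip-level manager is Linnea.

Linnea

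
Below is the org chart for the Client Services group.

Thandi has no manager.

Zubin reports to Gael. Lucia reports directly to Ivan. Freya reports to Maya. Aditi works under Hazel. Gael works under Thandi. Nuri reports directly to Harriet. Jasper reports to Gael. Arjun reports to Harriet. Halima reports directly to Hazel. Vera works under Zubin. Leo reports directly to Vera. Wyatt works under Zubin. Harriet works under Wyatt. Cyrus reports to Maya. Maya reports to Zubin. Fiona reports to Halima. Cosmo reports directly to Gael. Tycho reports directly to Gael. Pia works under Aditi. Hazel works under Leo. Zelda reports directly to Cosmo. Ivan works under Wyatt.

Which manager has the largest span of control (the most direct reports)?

Direct-report counts: Thandi has 1; Gael has 4; Cosmo has 1; Zubin has 3; Maya has 2; Wyatt has 2; Harriet has 2; Ivan has 1; Vera has 1; Leo has 1; Hazel has 2; Halima has 1; Aditi has 1. The largest is 4, held by Gael.

Gael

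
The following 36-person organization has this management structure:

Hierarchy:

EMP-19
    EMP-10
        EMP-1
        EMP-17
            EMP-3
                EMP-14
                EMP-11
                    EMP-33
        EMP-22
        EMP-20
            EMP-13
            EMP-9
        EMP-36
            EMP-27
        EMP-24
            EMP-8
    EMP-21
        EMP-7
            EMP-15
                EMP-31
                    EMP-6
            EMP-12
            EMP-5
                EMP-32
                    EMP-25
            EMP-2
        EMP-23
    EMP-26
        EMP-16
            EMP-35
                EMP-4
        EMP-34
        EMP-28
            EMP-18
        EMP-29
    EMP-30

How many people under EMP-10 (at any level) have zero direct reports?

8

The people in EMP-10's organization with no one reporting to them are EMP-8, EMP-27, EMP-9, EMP-13, EMP-22, EMP-33, EMP-14, EMP-1. That is 8.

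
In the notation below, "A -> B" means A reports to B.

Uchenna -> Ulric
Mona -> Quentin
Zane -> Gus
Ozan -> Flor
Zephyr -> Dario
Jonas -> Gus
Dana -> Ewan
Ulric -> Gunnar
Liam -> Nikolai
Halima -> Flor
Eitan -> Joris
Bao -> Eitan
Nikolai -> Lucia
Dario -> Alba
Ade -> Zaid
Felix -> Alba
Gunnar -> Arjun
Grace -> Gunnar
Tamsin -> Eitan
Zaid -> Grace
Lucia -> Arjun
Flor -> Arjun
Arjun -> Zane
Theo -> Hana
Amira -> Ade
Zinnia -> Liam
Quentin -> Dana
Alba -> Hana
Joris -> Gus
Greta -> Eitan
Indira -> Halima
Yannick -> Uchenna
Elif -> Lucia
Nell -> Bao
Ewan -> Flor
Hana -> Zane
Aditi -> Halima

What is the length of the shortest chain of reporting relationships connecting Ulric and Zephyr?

7

Ulric is 3 levels below Zane, and Zephyr is 4 levels below Zane (their lowest common manager). The shortest path runs up from Ulric to Zane and back down to Zephyr: 3 + 4 = 7 links.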